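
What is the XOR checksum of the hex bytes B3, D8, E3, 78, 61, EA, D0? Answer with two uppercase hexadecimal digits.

AB

XOR the bytes together:
  start with 0xB3
  0xB3 ⊕ 0xD8 = 0x6B
  0x6B ⊕ 0xE3 = 0x88
  0x88 ⊕ 0x78 = 0xF0
  0xF0 ⊕ 0x61 = 0x91
  0x91 ⊕ 0xEA = 0x7B
  0x7B ⊕ 0xD0 = 0xAB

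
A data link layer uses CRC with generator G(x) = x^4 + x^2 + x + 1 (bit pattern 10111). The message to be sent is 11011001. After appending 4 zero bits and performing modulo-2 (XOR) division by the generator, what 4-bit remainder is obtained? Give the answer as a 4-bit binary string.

Append 4 zeros: 110110010000. Divide by 10111 (XOR where the leading bit is 1):
  pos 0: 11011 XOR 10111 = 01100
  pos 1: 11000 XOR 10111 = 01111
  pos 2: 11110 XOR 10111 = 01001
  pos 3: 10011 XOR 10111 = 00100
  pos 5: 10000 XOR 10111 = 00111
  pos 7: 11100 XOR 10111 = 01011
Remainder (last 4 bits) = 1011. This is the CRC / FCS.

1011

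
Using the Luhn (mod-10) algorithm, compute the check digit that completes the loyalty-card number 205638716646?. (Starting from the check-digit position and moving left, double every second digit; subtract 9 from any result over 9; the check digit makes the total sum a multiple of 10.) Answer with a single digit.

5

Partial digits right→left: 6 4 6 6 1 7 8 3 6 5 0 2
Double every second digit counting from the check-digit position (so the 1st, 3rd, 5th, ... of the partial from the right).
  doubled (with −9 where >9): 3 3 2 7 3 0 → sum 18
  kept as-is: 4 6 7 3 5 2 → sum 27
Total = 18 + 27 = 45.
Check digit = (10 − (45 mod 10)) mod 10 = 5.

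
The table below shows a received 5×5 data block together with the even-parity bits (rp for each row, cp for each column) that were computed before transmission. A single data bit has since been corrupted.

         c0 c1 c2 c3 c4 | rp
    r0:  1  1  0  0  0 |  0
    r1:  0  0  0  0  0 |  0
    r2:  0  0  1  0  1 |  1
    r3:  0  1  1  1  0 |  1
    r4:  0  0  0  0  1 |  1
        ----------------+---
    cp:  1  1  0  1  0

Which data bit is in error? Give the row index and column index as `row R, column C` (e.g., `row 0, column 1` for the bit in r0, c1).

Recompute each row's even parity and compare to rp:
  r0: data parity 0, sent rp 0 → ok
  r1: data parity 0, sent rp 0 → ok
  r2: data parity 0, sent rp 1 → mismatch
  r3: data parity 1, sent rp 1 → ok
  r4: data parity 1, sent rp 1 → ok
Recompute each column's even parity and compare to cp:
  c0: data parity 1, sent cp 1 → ok
  c1: data parity 0, sent cp 1 → mismatch
  c2: data parity 0, sent cp 0 → ok
  c3: data parity 1, sent cp 1 → ok
  c4: data parity 0, sent cp 0 → ok
Exactly one row (r2) and one column (c1) fail → the flipped bit is at their intersection.

row 2, column 1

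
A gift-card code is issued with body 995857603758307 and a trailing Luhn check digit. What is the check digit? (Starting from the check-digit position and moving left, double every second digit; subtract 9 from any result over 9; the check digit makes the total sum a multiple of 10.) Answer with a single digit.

9

Partial digits right→left: 7 0 3 8 5 7 3 0 6 7 5 8 5 9 9
Double every second digit counting from the check-digit position (so the 1st, 3rd, 5th, ... of the partial from the right).
  doubled (with −9 where >9): 5 6 1 6 3 1 1 9 → sum 32
  kept as-is: 0 8 7 0 7 8 9 → sum 39
Total = 32 + 39 = 71.
Check digit = (10 − (71 mod 10)) mod 10 = 9.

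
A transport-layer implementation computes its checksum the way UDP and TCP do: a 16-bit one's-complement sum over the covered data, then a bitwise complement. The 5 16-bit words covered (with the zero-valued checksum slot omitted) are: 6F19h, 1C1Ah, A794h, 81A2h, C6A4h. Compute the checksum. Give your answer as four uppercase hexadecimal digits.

One's-complement addition (fold any carry out of bit 15 back into bit 0):
  0x6F19 + 0x1C1A = 0x08B33
  0x8B33 + 0xA794 = 0x132C7 → wrap carry → 0x32C8
  0x32C8 + 0x81A2 = 0x0B46A
  0xB46A + 0xC6A4 = 0x17B0E → wrap carry → 0x7B0F
One's-complement sum = 0x7B0F.
Checksum = ~0x7B0F & 0xFFFF = 0x84F0.

84F0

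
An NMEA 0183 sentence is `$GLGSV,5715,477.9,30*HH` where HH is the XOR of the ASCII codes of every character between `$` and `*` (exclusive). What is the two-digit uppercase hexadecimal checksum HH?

XOR the ASCII codes of the payload characters:
  'G' = 0x47 → acc = 0x47
  'L' = 0x4C → acc = 0x0B
  'G' = 0x47 → acc = 0x4C
  'S' = 0x53 → acc = 0x1F
  'V' = 0x56 → acc = 0x49
  ',' = 0x2C → acc = 0x65
  '5' = 0x35 → acc = 0x50
  '7' = 0x37 → acc = 0x67
  '1' = 0x31 → acc = 0x56
  '5' = 0x35 → acc = 0x63
  ',' = 0x2C → acc = 0x4F
  '4' = 0x34 → acc = 0x7B
  '7' = 0x37 → acc = 0x4C
  '7' = 0x37 → acc = 0x7B
  '.' = 0x2E → acc = 0x55
  '9' = 0x39 → acc = 0x6C
  ',' = 0x2C → acc = 0x40
  '3' = 0x33 → acc = 0x73
  '0' = 0x30 → acc = 0x43
Checksum = 0x43.

43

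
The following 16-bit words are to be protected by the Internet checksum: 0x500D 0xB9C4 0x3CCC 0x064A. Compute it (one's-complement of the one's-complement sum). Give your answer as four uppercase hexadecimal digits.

One's-complement addition (fold any carry out of bit 15 back into bit 0):
  0x500D + 0xB9C4 = 0x109D1 → wrap carry → 0x09D2
  0x09D2 + 0x3CCC = 0x0469E
  0x469E + 0x064A = 0x04CE8
One's-complement sum = 0x4CE8.
Checksum = ~0x4CE8 & 0xFFFF = 0xB317.

B317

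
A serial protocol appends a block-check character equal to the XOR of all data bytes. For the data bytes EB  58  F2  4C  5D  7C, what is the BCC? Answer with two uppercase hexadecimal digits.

XOR the bytes together:
  start with 0xEB
  0xEB ⊕ 0x58 = 0xB3
  0xB3 ⊕ 0xF2 = 0x41
  0x41 ⊕ 0x4C = 0x0D
  0x0D ⊕ 0x5D = 0x50
  0x50 ⊕ 0x7C = 0x2C

2C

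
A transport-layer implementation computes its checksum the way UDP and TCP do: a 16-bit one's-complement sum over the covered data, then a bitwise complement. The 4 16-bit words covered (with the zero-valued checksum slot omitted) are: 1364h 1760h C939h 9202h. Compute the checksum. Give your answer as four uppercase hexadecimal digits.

One's-complement addition (fold any carry out of bit 15 back into bit 0):
  0x1364 + 0x1760 = 0x02AC4
  0x2AC4 + 0xC939 = 0x0F3FD
  0xF3FD + 0x9202 = 0x185FF → wrap carry → 0x8600
One's-complement sum = 0x8600.
Checksum = ~0x8600 & 0xFFFF = 0x79FF.

79FF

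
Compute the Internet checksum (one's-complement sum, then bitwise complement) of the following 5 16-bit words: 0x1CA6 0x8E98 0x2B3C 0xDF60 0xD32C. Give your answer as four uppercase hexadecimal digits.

76F7

One's-complement addition (fold any carry out of bit 15 back into bit 0):
  0x1CA6 + 0x8E98 = 0x0AB3E
  0xAB3E + 0x2B3C = 0x0D67A
  0xD67A + 0xDF60 = 0x1B5DA → wrap carry → 0xB5DB
  0xB5DB + 0xD32C = 0x18907 → wrap carry → 0x8908
One's-complement sum = 0x8908.
Checksum = ~0x8908 & 0xFFFF = 0x76F7.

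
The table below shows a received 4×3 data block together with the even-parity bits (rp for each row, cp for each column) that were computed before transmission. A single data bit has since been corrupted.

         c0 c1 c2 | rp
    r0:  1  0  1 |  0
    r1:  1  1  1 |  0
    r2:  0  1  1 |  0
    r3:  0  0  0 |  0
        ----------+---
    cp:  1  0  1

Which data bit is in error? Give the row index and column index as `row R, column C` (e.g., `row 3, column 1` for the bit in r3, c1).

row 1, column 0

Recompute each row's even parity and compare to rp:
  r0: data parity 0, sent rp 0 → ok
  r1: data parity 1, sent rp 0 → mismatch
  r2: data parity 0, sent rp 0 → ok
  r3: data parity 0, sent rp 0 → ok
Recompute each column's even parity and compare to cp:
  c0: data parity 0, sent cp 1 → mismatch
  c1: data parity 0, sent cp 0 → ok
  c2: data parity 1, sent cp 1 → ok
Exactly one row (r1) and one column (c0) fail → the flipped bit is at their intersection.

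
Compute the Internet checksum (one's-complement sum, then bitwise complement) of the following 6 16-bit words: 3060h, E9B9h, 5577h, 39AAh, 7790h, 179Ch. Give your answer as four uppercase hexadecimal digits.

C797

One's-complement addition (fold any carry out of bit 15 back into bit 0):
  0x3060 + 0xE9B9 = 0x11A19 → wrap carry → 0x1A1A
  0x1A1A + 0x5577 = 0x06F91
  0x6F91 + 0x39AA = 0x0A93B
  0xA93B + 0x7790 = 0x120CB → wrap carry → 0x20CC
  0x20CC + 0x179C = 0x03868
One's-complement sum = 0x3868.
Checksum = ~0x3868 & 0xFFFF = 0xC797.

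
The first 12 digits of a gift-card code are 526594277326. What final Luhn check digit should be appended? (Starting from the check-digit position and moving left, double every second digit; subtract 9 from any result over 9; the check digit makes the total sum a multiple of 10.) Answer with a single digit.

Partial digits right→left: 6 2 3 7 7 2 4 9 5 6 2 5
Double every second digit counting from the check-digit position (so the 1st, 3rd, 5th, ... of the partial from the right).
  doubled (with −9 where >9): 3 6 5 8 1 4 → sum 27
  kept as-is: 2 7 2 9 6 5 → sum 31
Total = 27 + 31 = 58.
Check digit = (10 − (58 mod 10)) mod 10 = 2.

2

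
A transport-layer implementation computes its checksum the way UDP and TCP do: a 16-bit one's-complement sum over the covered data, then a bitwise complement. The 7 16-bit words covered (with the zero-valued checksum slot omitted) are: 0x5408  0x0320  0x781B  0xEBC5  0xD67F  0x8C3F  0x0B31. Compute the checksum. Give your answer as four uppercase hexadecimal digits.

D705

One's-complement addition (fold any carry out of bit 15 back into bit 0):
  0x5408 + 0x0320 = 0x05728
  0x5728 + 0x781B = 0x0CF43
  0xCF43 + 0xEBC5 = 0x1BB08 → wrap carry → 0xBB09
  0xBB09 + 0xD67F = 0x19188 → wrap carry → 0x9189
  0x9189 + 0x8C3F = 0x11DC8 → wrap carry → 0x1DC9
  0x1DC9 + 0x0B31 = 0x028FA
One's-complement sum = 0x28FA.
Checksum = ~0x28FA & 0xFFFF = 0xD705.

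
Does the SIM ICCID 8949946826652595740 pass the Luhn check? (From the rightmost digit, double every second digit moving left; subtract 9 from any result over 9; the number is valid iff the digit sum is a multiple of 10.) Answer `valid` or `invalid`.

From the right, keep odd positions and double even positions (subtract 9 from any doubled value over 9):
  doubled (positions 2,4,...): 8 1 1 1 3 7 8 9 9 → sum 47
  kept (positions 1,3,...): 0 7 9 2 6 2 6 9 4 8 → sum 53
Total = 100.
100 mod 10 = 0, so the number is valid.

valid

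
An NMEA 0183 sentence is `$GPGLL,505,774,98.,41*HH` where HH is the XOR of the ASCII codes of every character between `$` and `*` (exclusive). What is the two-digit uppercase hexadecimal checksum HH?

XOR the ASCII codes of the payload characters:
  'G' = 0x47 → acc = 0x47
  'P' = 0x50 → acc = 0x17
  'G' = 0x47 → acc = 0x50
  'L' = 0x4C → acc = 0x1C
  'L' = 0x4C → acc = 0x50
  ',' = 0x2C → acc = 0x7C
  '5' = 0x35 → acc = 0x49
  '0' = 0x30 → acc = 0x79
  '5' = 0x35 → acc = 0x4C
  ',' = 0x2C → acc = 0x60
  '7' = 0x37 → acc = 0x57
  '7' = 0x37 → acc = 0x60
  '4' = 0x34 → acc = 0x54
  ',' = 0x2C → acc = 0x78
  '9' = 0x39 → acc = 0x41
  '8' = 0x38 → acc = 0x79
  '.' = 0x2E → acc = 0x57
  ',' = 0x2C → acc = 0x7B
  '4' = 0x34 → acc = 0x4F
  '1' = 0x31 → acc = 0x7E
Checksum = 0x7E.

7E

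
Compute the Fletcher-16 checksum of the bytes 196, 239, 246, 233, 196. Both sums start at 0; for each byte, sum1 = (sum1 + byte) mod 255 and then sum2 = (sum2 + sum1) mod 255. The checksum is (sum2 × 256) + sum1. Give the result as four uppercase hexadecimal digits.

Running sums (mod 255):
  after byte 0 (196): sum1=196, sum2=196
  after byte 1 (239): sum1=180, sum2=121
  after byte 2 (246): sum1=171, sum2=37
  after byte 3 (233): sum1=149, sum2=186
  after byte 4 (196): sum1=90, sum2=21
Checksum = sum2·256 + sum1 = 21·256 + 90 = 5466 = 0x155A.

155A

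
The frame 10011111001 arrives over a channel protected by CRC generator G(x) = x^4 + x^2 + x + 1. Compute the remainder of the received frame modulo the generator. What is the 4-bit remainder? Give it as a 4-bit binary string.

Modulo-2 division of 10011111001 by 10111:
  pos 0: 10011 XOR 10111 = 00100
  pos 2: 10011 XOR 10111 = 00100
  pos 4: 10010 XOR 10111 = 00101
  pos 6: 10101 XOR 10111 = 00010
Remainder = 0010 (nonzero — an error is detected).

0010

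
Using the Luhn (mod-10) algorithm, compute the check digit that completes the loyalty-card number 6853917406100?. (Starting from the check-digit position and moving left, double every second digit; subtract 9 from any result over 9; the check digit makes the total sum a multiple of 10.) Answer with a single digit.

Partial digits right→left: 0 0 1 6 0 4 7 1 9 3 5 8 6
Double every second digit counting from the check-digit position (so the 1st, 3rd, 5th, ... of the partial from the right).
  doubled (with −9 where >9): 0 2 0 5 9 1 3 → sum 20
  kept as-is: 0 6 4 1 3 8 → sum 22
Total = 20 + 22 = 42.
Check digit = (10 − (42 mod 10)) mod 10 = 8.

8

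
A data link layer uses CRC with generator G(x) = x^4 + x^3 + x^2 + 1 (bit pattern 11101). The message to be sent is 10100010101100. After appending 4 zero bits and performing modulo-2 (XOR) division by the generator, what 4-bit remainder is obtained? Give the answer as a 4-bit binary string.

1100

Append 4 zeros: 101000101011000000. Divide by 11101 (XOR where the leading bit is 1):
  pos 0: 10100 XOR 11101 = 01001
  pos 1: 10010 XOR 11101 = 01111
  pos 2: 11111 XOR 11101 = 00010
  pos 5: 10010 XOR 11101 = 01111
  pos 6: 11111 XOR 11101 = 00010
  pos 9: 10100 XOR 11101 = 01001
  pos 10: 10010 XOR 11101 = 01111
  pos 11: 11110 XOR 11101 = 00011
Remainder (last 4 bits) = 1100. This is the CRC / FCS.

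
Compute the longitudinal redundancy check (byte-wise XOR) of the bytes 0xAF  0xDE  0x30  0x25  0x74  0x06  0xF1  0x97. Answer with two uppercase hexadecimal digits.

XOR the bytes together:
  start with 0xAF
  0xAF ⊕ 0xDE = 0x71
  0x71 ⊕ 0x30 = 0x41
  0x41 ⊕ 0x25 = 0x64
  0x64 ⊕ 0x74 = 0x10
  0x10 ⊕ 0x06 = 0x16
  0x16 ⊕ 0xF1 = 0xE7
  0xE7 ⊕ 0x97 = 0x70

70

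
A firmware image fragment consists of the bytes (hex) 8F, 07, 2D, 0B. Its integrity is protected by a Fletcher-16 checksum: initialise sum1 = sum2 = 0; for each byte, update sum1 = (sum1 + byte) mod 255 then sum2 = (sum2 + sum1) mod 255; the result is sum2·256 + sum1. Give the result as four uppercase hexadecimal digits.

B8CE

Running sums (mod 255):
  after byte 0 (8F): sum1=143, sum2=143
  after byte 1 (07): sum1=150, sum2=38
  after byte 2 (2D): sum1=195, sum2=233
  after byte 3 (0B): sum1=206, sum2=184
Checksum = sum2·256 + sum1 = 184·256 + 206 = 47310 = 0xB8CE.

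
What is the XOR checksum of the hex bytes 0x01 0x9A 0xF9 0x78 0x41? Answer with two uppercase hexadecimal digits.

XOR the bytes together:
  start with 0x01
  0x01 ⊕ 0x9A = 0x9B
  0x9B ⊕ 0xF9 = 0x62
  0x62 ⊕ 0x78 = 0x1A
  0x1A ⊕ 0x41 = 0x5B

5B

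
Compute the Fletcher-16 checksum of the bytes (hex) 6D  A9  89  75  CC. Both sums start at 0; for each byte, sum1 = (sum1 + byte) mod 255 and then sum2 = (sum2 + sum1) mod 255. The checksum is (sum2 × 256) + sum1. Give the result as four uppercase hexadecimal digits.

Running sums (mod 255):
  after byte 0 (6D): sum1=109, sum2=109
  after byte 1 (A9): sum1=23, sum2=132
  after byte 2 (89): sum1=160, sum2=37
  after byte 3 (75): sum1=22, sum2=59
  after byte 4 (CC): sum1=226, sum2=30
Checksum = sum2·256 + sum1 = 30·256 + 226 = 7906 = 0x1EE2.

1EE2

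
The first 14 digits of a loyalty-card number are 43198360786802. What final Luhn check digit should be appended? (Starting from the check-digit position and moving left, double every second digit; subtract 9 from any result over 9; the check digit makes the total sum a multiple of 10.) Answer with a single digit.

9

Partial digits right→left: 2 0 8 6 8 7 0 6 3 8 9 1 3 4
Double every second digit counting from the check-digit position (so the 1st, 3rd, 5th, ... of the partial from the right).
  doubled (with −9 where >9): 4 7 7 0 6 9 6 → sum 39
  kept as-is: 0 6 7 6 8 1 4 → sum 32
Total = 39 + 32 = 71.
Check digit = (10 − (71 mod 10)) mod 10 = 9.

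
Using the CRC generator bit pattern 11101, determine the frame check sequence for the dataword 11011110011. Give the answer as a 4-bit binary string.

0110

Append 4 zeros: 110111100110000. Divide by 11101 (XOR where the leading bit is 1):
  pos 0: 11011 XOR 11101 = 00110
  pos 2: 11011 XOR 11101 = 00110
  pos 4: 11000 XOR 11101 = 00101
  pos 6: 10111 XOR 11101 = 01010
  pos 7: 10100 XOR 11101 = 01001
  pos 8: 10010 XOR 11101 = 01111
  pos 9: 11110 XOR 11101 = 00011
Remainder (last 4 bits) = 0110. This is the CRC / FCS.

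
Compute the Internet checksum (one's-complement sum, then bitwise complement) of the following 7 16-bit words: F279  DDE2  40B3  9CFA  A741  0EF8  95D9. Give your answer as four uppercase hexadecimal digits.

One's-complement addition (fold any carry out of bit 15 back into bit 0):
  0xF279 + 0xDDE2 = 0x1D05B → wrap carry → 0xD05C
  0xD05C + 0x40B3 = 0x1110F → wrap carry → 0x1110
  0x1110 + 0x9CFA = 0x0AE0A
  0xAE0A + 0xA741 = 0x1554B → wrap carry → 0x554C
  0x554C + 0x0EF8 = 0x06444
  0x6444 + 0x95D9 = 0x0FA1D
One's-complement sum = 0xFA1D.
Checksum = ~0xFA1D & 0xFFFF = 0x05E2.

05E2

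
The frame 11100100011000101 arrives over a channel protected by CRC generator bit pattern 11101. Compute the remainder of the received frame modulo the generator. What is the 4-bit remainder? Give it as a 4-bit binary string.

Modulo-2 division of 11100100011000101 by 11101:
  pos 0: 11100 XOR 11101 = 00001
  pos 4: 11000 XOR 11101 = 00101
  pos 6: 10111 XOR 11101 = 01010
  pos 7: 10100 XOR 11101 = 01001
  pos 8: 10010 XOR 11101 = 01111
  pos 9: 11110 XOR 11101 = 00011
  pos 12: 11101 XOR 11101 = 00000
Remainder = 0000 (zero — the frame passes the CRC check).

0000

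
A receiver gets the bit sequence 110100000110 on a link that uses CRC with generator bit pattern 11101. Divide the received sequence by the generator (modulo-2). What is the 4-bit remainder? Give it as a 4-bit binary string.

0001

Modulo-2 division of 110100000110 by 11101:
  pos 0: 11010 XOR 11101 = 00111
  pos 2: 11100 XOR 11101 = 00001
  pos 6: 10011 XOR 11101 = 01110
  pos 7: 11100 XOR 11101 = 00001
Remainder = 0001 (nonzero — an error is detected).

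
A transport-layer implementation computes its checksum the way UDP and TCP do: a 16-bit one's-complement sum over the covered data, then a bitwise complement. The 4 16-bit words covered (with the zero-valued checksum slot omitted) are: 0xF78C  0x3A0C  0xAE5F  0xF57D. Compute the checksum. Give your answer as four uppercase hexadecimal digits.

One's-complement addition (fold any carry out of bit 15 back into bit 0):
  0xF78C + 0x3A0C = 0x13198 → wrap carry → 0x3199
  0x3199 + 0xAE5F = 0x0DFF8
  0xDFF8 + 0xF57D = 0x1D575 → wrap carry → 0xD576
One's-complement sum = 0xD576.
Checksum = ~0xD576 & 0xFFFF = 0x2A89.

2A89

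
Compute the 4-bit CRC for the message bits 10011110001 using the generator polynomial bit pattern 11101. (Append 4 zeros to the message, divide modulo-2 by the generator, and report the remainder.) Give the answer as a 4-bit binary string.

1111

Append 4 zeros: 100111100010000. Divide by 11101 (XOR where the leading bit is 1):
  pos 0: 10011 XOR 11101 = 01110
  pos 1: 11101 XOR 11101 = 00000
  pos 6: 10001 XOR 11101 = 01100
  pos 7: 11000 XOR 11101 = 00101
  pos 9: 10100 XOR 11101 = 01001
  pos 10: 10010 XOR 11101 = 01111
Remainder (last 4 bits) = 1111. This is the CRC / FCS.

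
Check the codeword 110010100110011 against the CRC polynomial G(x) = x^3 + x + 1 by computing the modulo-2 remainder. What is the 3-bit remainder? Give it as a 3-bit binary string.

111

Modulo-2 division of 110010100110011 by 1011:
  pos 0: 1100 XOR 1011 = 0111
  pos 1: 1111 XOR 1011 = 0100
  pos 2: 1000 XOR 1011 = 0011
  pos 4: 1110 XOR 1011 = 0101
  pos 5: 1010 XOR 1011 = 0001
  pos 8: 1110 XOR 1011 = 0101
  pos 9: 1010 XOR 1011 = 0001
Remainder = 111 (nonzero — an error is detected).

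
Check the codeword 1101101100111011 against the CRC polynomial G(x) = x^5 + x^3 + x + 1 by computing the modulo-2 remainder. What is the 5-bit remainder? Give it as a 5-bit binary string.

00001

Modulo-2 division of 1101101100111011 by 101011:
  pos 0: 110110 XOR 101011 = 011101
  pos 1: 111011 XOR 101011 = 010000
  pos 2: 100001 XOR 101011 = 001010
  pos 4: 101000 XOR 101011 = 000011
  pos 8: 111110 XOR 101011 = 010101
  pos 9: 101011 XOR 101011 = 000000
Remainder = 00001 (nonzero — an error is detected).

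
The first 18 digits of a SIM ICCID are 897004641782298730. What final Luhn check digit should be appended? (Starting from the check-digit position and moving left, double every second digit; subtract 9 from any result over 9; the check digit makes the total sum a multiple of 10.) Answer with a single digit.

9

Partial digits right→left: 0 3 7 8 9 2 2 8 7 1 4 6 4 0 0 7 9 8
Double every second digit counting from the check-digit position (so the 1st, 3rd, 5th, ... of the partial from the right).
  doubled (with −9 where >9): 0 5 9 4 5 8 8 0 9 → sum 48
  kept as-is: 3 8 2 8 1 6 0 7 8 → sum 43
Total = 48 + 43 = 91.
Check digit = (10 − (91 mod 10)) mod 10 = 9.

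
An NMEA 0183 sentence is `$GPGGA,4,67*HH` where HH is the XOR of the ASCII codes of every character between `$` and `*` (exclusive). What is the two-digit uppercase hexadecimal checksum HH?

XOR the ASCII codes of the payload characters:
  'G' = 0x47 → acc = 0x47
  'P' = 0x50 → acc = 0x17
  'G' = 0x47 → acc = 0x50
  'G' = 0x47 → acc = 0x17
  'A' = 0x41 → acc = 0x56
  ',' = 0x2C → acc = 0x7A
  '4' = 0x34 → acc = 0x4E
  ',' = 0x2C → acc = 0x62
  '6' = 0x36 → acc = 0x54
  '7' = 0x37 → acc = 0x63
Checksum = 0x63.

63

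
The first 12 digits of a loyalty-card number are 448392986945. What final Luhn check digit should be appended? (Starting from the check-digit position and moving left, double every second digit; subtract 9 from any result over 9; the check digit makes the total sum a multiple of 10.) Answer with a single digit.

5

Partial digits right→left: 5 4 9 6 8 9 2 9 3 8 4 4
Double every second digit counting from the check-digit position (so the 1st, 3rd, 5th, ... of the partial from the right).
  doubled (with −9 where >9): 1 9 7 4 6 8 → sum 35
  kept as-is: 4 6 9 9 8 4 → sum 40
Total = 35 + 40 = 75.
Check digit = (10 − (75 mod 10)) mod 10 = 5.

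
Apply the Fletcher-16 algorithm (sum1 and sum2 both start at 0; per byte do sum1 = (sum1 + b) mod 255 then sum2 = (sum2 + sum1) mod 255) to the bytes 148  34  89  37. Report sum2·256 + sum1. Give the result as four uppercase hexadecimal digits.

Running sums (mod 255):
  after byte 0 (148): sum1=148, sum2=148
  after byte 1 (34): sum1=182, sum2=75
  after byte 2 (89): sum1=16, sum2=91
  after byte 3 (37): sum1=53, sum2=144
Checksum = sum2·256 + sum1 = 144·256 + 53 = 36917 = 0x9035.

9035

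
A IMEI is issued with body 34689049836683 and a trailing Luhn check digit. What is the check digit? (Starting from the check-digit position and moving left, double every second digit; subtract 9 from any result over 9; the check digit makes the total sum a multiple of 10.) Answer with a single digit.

Partial digits right→left: 3 8 6 6 3 8 9 4 0 9 8 6 4 3
Double every second digit counting from the check-digit position (so the 1st, 3rd, 5th, ... of the partial from the right).
  doubled (with −9 where >9): 6 3 6 9 0 7 8 → sum 39
  kept as-is: 8 6 8 4 9 6 3 → sum 44
Total = 39 + 44 = 83.
Check digit = (10 − (83 mod 10)) mod 10 = 7.

7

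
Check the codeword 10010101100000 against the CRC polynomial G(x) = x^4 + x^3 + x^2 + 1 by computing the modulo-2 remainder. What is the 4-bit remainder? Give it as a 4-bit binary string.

1101

Modulo-2 division of 10010101100000 by 11101:
  pos 0: 10010 XOR 11101 = 01111
  pos 1: 11111 XOR 11101 = 00010
  pos 4: 10011 XOR 11101 = 01110
  pos 5: 11100 XOR 11101 = 00001
  pos 9: 10000 XOR 11101 = 01101
Remainder = 1101 (nonzero — an error is detected).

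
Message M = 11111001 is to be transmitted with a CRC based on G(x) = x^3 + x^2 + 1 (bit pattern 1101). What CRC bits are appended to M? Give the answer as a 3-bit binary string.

Append 3 zeros: 11111001000. Divide by 1101 (XOR where the leading bit is 1):
  pos 0: 1111 XOR 1101 = 0010
  pos 2: 1010 XOR 1101 = 0111
  pos 3: 1110 XOR 1101 = 0011
  pos 5: 1110 XOR 1101 = 0011
  pos 7: 1100 XOR 1101 = 0001
Remainder (last 3 bits) = 001. This is the CRC / FCS.

001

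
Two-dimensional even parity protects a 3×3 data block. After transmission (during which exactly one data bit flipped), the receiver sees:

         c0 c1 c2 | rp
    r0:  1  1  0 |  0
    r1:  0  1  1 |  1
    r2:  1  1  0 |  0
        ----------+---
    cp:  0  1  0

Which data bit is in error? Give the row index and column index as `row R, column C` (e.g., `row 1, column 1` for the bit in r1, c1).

row 1, column 2

Recompute each row's even parity and compare to rp:
  r0: data parity 0, sent rp 0 → ok
  r1: data parity 0, sent rp 1 → mismatch
  r2: data parity 0, sent rp 0 → ok
Recompute each column's even parity and compare to cp:
  c0: data parity 0, sent cp 0 → ok
  c1: data parity 1, sent cp 1 → ok
  c2: data parity 1, sent cp 0 → mismatch
Exactly one row (r1) and one column (c2) fail → the flipped bit is at their intersection.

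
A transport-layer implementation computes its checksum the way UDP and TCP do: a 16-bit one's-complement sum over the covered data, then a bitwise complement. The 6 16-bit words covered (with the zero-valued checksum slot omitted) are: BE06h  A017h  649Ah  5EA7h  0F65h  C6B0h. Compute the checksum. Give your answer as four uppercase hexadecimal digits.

088A

One's-complement addition (fold any carry out of bit 15 back into bit 0):
  0xBE06 + 0xA017 = 0x15E1D → wrap carry → 0x5E1E
  0x5E1E + 0x649A = 0x0C2B8
  0xC2B8 + 0x5EA7 = 0x1215F → wrap carry → 0x2160
  0x2160 + 0x0F65 = 0x030C5
  0x30C5 + 0xC6B0 = 0x0F775
One's-complement sum = 0xF775.
Checksum = ~0xF775 & 0xFFFF = 0x088A.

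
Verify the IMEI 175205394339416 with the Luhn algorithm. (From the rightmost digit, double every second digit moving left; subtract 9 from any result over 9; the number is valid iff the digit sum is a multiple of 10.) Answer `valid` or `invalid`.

invalid

From the right, keep odd positions and double even positions (subtract 9 from any doubled value over 9):
  doubled (positions 2,4,...): 2 9 6 9 1 4 5 → sum 36
  kept (positions 1,3,...): 6 4 3 4 3 0 5 1 → sum 26
Total = 62.
62 mod 10 = 2, so the number is invalid.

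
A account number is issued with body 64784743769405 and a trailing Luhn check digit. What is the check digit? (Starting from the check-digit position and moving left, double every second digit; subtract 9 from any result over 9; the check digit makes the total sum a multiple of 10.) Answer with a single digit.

Partial digits right→left: 5 0 4 9 6 7 3 4 7 4 8 7 4 6
Double every second digit counting from the check-digit position (so the 1st, 3rd, 5th, ... of the partial from the right).
  doubled (with −9 where >9): 1 8 3 6 5 7 8 → sum 38
  kept as-is: 0 9 7 4 4 7 6 → sum 37
Total = 38 + 37 = 75.
Check digit = (10 − (75 mod 10)) mod 10 = 5.

5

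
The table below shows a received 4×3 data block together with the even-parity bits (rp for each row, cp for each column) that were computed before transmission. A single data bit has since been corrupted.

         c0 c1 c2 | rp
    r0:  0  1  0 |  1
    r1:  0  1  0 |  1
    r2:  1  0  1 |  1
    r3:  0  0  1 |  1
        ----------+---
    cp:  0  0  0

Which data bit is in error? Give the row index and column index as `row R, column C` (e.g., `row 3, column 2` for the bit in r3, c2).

Recompute each row's even parity and compare to rp:
  r0: data parity 1, sent rp 1 → ok
  r1: data parity 1, sent rp 1 → ok
  r2: data parity 0, sent rp 1 → mismatch
  r3: data parity 1, sent rp 1 → ok
Recompute each column's even parity and compare to cp:
  c0: data parity 1, sent cp 0 → mismatch
  c1: data parity 0, sent cp 0 → ok
  c2: data parity 0, sent cp 0 → ok
Exactly one row (r2) and one column (c0) fail → the flipped bit is at their intersection.

row 2, column 0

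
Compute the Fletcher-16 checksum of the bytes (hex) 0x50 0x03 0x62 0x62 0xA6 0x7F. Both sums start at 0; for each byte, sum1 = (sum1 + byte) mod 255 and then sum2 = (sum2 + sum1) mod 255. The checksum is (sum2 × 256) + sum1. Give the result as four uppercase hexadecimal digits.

6E3E

Running sums (mod 255):
  after byte 0 (0x50): sum1=80, sum2=80
  after byte 1 (0x03): sum1=83, sum2=163
  after byte 2 (0x62): sum1=181, sum2=89
  after byte 3 (0x62): sum1=24, sum2=113
  after byte 4 (0xA6): sum1=190, sum2=48
  after byte 5 (0x7F): sum1=62, sum2=110
Checksum = sum2·256 + sum1 = 110·256 + 62 = 28222 = 0x6E3E.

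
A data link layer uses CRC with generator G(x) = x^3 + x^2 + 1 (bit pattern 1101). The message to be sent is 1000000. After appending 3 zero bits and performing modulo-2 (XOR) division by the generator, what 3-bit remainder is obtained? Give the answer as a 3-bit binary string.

100

Append 3 zeros: 1000000000. Divide by 1101 (XOR where the leading bit is 1):
  pos 0: 1000 XOR 1101 = 0101
  pos 1: 1010 XOR 1101 = 0111
  pos 2: 1110 XOR 1101 = 0011
  pos 4: 1100 XOR 1101 = 0001
Remainder (last 3 bits) = 100. This is the CRC / FCS.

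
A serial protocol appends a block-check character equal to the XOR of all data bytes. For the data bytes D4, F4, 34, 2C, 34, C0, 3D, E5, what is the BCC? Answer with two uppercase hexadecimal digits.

14

XOR the bytes together:
  start with 0xD4
  0xD4 ⊕ 0xF4 = 0x20
  0x20 ⊕ 0x34 = 0x14
  0x14 ⊕ 0x2C = 0x38
  0x38 ⊕ 0x34 = 0x0C
  0x0C ⊕ 0xC0 = 0xCC
  0xCC ⊕ 0x3D = 0xF1
  0xF1 ⊕ 0xE5 = 0x14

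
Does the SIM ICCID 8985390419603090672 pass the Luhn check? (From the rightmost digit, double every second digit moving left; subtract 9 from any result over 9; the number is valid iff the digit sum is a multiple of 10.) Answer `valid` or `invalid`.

From the right, keep odd positions and double even positions (subtract 9 from any doubled value over 9):
  doubled (positions 2,4,...): 5 0 0 0 9 8 9 1 9 → sum 41
  kept (positions 1,3,...): 2 6 9 3 6 1 0 3 8 8 → sum 46
Total = 87.
87 mod 10 = 7, so the number is invalid.

invalid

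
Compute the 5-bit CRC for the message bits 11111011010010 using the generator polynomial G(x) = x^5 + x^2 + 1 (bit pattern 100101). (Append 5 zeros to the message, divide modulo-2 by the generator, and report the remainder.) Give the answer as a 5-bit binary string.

10000

Append 5 zeros: 1111101101001000000. Divide by 100101 (XOR where the leading bit is 1):
  pos 0: 111110 XOR 100101 = 011011
  pos 1: 110111 XOR 100101 = 010010
  pos 2: 100101 XOR 100101 = 000000
  pos 9: 100100 XOR 100101 = 000001
Remainder (last 5 bits) = 10000. This is the CRC / FCS.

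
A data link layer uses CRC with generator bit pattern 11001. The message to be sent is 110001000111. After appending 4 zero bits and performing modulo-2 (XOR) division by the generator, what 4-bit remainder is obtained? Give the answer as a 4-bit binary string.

Append 4 zeros: 1100010001110000. Divide by 11001 (XOR where the leading bit is 1):
  pos 0: 11000 XOR 11001 = 00001
  pos 4: 11000 XOR 11001 = 00001
  pos 8: 11110 XOR 11001 = 00111
  pos 10: 11100 XOR 11001 = 00101
Remainder (last 4 bits) = 1010. This is the CRC / FCS.

1010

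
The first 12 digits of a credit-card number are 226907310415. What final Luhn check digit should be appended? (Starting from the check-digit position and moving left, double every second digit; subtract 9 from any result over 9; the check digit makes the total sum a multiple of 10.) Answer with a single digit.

Partial digits right→left: 5 1 4 0 1 3 7 0 9 6 2 2
Double every second digit counting from the check-digit position (so the 1st, 3rd, 5th, ... of the partial from the right).
  doubled (with −9 where >9): 1 8 2 5 9 4 → sum 29
  kept as-is: 1 0 3 0 6 2 → sum 12
Total = 29 + 12 = 41.
Check digit = (10 − (41 mod 10)) mod 10 = 9.

9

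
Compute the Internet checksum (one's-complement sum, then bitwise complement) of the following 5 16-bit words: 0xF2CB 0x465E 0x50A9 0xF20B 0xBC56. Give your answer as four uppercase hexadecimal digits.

One's-complement addition (fold any carry out of bit 15 back into bit 0):
  0xF2CB + 0x465E = 0x13929 → wrap carry → 0x392A
  0x392A + 0x50A9 = 0x089D3
  0x89D3 + 0xF20B = 0x17BDE → wrap carry → 0x7BDF
  0x7BDF + 0xBC56 = 0x13835 → wrap carry → 0x3836
One's-complement sum = 0x3836.
Checksum = ~0x3836 & 0xFFFF = 0xC7C9.

C7C9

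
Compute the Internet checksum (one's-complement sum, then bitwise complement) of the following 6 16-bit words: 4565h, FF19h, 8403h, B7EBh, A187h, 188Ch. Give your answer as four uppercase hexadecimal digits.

C57D

One's-complement addition (fold any carry out of bit 15 back into bit 0):
  0x4565 + 0xFF19 = 0x1447E → wrap carry → 0x447F
  0x447F + 0x8403 = 0x0C882
  0xC882 + 0xB7EB = 0x1806D → wrap carry → 0x806E
  0x806E + 0xA187 = 0x121F5 → wrap carry → 0x21F6
  0x21F6 + 0x188C = 0x03A82
One's-complement sum = 0x3A82.
Checksum = ~0x3A82 & 0xFFFF = 0xC57D.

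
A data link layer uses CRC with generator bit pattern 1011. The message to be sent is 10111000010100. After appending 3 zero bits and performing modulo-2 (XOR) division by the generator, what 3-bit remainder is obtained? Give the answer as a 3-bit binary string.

001

Append 3 zeros: 10111000010100000. Divide by 1011 (XOR where the leading bit is 1):
  pos 0: 1011 XOR 1011 = 0000
  pos 4: 1000 XOR 1011 = 0011
  pos 6: 1101 XOR 1011 = 0110
  pos 7: 1100 XOR 1011 = 0111
  pos 8: 1111 XOR 1011 = 0100
  pos 9: 1000 XOR 1011 = 0011
  pos 11: 1100 XOR 1011 = 0111
  pos 12: 1110 XOR 1011 = 0101
  pos 13: 1010 XOR 1011 = 0001
Remainder (last 3 bits) = 001. This is the CRC / FCS.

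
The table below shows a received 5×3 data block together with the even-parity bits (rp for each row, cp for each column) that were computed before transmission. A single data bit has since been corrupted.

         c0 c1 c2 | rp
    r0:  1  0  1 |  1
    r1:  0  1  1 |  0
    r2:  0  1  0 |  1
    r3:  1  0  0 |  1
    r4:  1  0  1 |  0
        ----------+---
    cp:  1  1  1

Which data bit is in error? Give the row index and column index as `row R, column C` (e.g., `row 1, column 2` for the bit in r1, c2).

row 0, column 1

Recompute each row's even parity and compare to rp:
  r0: data parity 0, sent rp 1 → mismatch
  r1: data parity 0, sent rp 0 → ok
  r2: data parity 1, sent rp 1 → ok
  r3: data parity 1, sent rp 1 → ok
  r4: data parity 0, sent rp 0 → ok
Recompute each column's even parity and compare to cp:
  c0: data parity 1, sent cp 1 → ok
  c1: data parity 0, sent cp 1 → mismatch
  c2: data parity 1, sent cp 1 → ok
Exactly one row (r0) and one column (c1) fail → the flipped bit is at their intersection.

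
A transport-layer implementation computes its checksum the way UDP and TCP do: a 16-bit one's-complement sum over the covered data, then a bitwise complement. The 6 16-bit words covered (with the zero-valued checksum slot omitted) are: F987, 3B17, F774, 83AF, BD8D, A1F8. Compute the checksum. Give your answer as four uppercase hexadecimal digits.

F0B5

One's-complement addition (fold any carry out of bit 15 back into bit 0):
  0xF987 + 0x3B17 = 0x1349E → wrap carry → 0x349F
  0x349F + 0xF774 = 0x12C13 → wrap carry → 0x2C14
  0x2C14 + 0x83AF = 0x0AFC3
  0xAFC3 + 0xBD8D = 0x16D50 → wrap carry → 0x6D51
  0x6D51 + 0xA1F8 = 0x10F49 → wrap carry → 0x0F4A
One's-complement sum = 0x0F4A.
Checksum = ~0x0F4A & 0xFFFF = 0xF0B5.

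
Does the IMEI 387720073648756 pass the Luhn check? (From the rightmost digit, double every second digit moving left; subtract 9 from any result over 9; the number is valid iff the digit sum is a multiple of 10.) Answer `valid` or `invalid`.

valid

From the right, keep odd positions and double even positions (subtract 9 from any doubled value over 9):
  doubled (positions 2,4,...): 1 7 3 5 0 5 7 → sum 28
  kept (positions 1,3,...): 6 7 4 3 0 2 7 3 → sum 32
Total = 60.
60 mod 10 = 0, so the number is valid.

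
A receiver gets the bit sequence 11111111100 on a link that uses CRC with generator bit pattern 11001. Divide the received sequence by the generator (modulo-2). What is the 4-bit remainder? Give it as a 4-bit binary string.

0111

Modulo-2 division of 11111111100 by 11001:
  pos 0: 11111 XOR 11001 = 00110
  pos 2: 11011 XOR 11001 = 00010
  pos 5: 10110 XOR 11001 = 01111
  pos 6: 11110 XOR 11001 = 00111
Remainder = 0111 (nonzero — an error is detected).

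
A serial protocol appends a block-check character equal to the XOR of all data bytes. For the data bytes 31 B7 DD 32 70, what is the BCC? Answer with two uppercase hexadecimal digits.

XOR the bytes together:
  start with 0x31
  0x31 ⊕ 0xB7 = 0x86
  0x86 ⊕ 0xDD = 0x5B
  0x5B ⊕ 0x32 = 0x69
  0x69 ⊕ 0x70 = 0x19

19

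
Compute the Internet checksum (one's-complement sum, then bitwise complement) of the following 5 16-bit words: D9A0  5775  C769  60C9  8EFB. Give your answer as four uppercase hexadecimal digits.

17BB

One's-complement addition (fold any carry out of bit 15 back into bit 0):
  0xD9A0 + 0x5775 = 0x13115 → wrap carry → 0x3116
  0x3116 + 0xC769 = 0x0F87F
  0xF87F + 0x60C9 = 0x15948 → wrap carry → 0x5949
  0x5949 + 0x8EFB = 0x0E844
One's-complement sum = 0xE844.
Checksum = ~0xE844 & 0xFFFF = 0x17BB.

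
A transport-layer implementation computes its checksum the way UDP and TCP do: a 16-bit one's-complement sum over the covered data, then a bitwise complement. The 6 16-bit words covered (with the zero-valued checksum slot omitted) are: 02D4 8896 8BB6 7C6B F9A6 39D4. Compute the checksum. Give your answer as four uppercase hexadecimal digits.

One's-complement addition (fold any carry out of bit 15 back into bit 0):
  0x02D4 + 0x8896 = 0x08B6A
  0x8B6A + 0x8BB6 = 0x11720 → wrap carry → 0x1721
  0x1721 + 0x7C6B = 0x0938C
  0x938C + 0xF9A6 = 0x18D32 → wrap carry → 0x8D33
  0x8D33 + 0x39D4 = 0x0C707
One's-complement sum = 0xC707.
Checksum = ~0xC707 & 0xFFFF = 0x38F8.

38F8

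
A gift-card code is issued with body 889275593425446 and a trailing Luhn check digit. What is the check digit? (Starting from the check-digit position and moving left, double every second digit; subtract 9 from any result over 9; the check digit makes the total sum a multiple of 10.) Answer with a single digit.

0

Partial digits right→left: 6 4 4 5 2 4 3 9 5 5 7 2 9 8 8
Double every second digit counting from the check-digit position (so the 1st, 3rd, 5th, ... of the partial from the right).
  doubled (with −9 where >9): 3 8 4 6 1 5 9 7 → sum 43
  kept as-is: 4 5 4 9 5 2 8 → sum 37
Total = 43 + 37 = 80.
Check digit = (10 − (80 mod 10)) mod 10 = 0.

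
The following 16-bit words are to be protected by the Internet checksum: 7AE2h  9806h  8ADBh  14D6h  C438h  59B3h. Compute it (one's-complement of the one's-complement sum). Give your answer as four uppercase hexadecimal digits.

2F79

One's-complement addition (fold any carry out of bit 15 back into bit 0):
  0x7AE2 + 0x9806 = 0x112E8 → wrap carry → 0x12E9
  0x12E9 + 0x8ADB = 0x09DC4
  0x9DC4 + 0x14D6 = 0x0B29A
  0xB29A + 0xC438 = 0x176D2 → wrap carry → 0x76D3
  0x76D3 + 0x59B3 = 0x0D086
One's-complement sum = 0xD086.
Checksum = ~0xD086 & 0xFFFF = 0x2F79.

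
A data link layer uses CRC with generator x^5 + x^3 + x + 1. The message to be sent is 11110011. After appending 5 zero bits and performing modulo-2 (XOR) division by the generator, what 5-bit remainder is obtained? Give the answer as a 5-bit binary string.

00101

Append 5 zeros: 1111001100000. Divide by 101011 (XOR where the leading bit is 1):
  pos 0: 111100 XOR 101011 = 010111
  pos 1: 101111 XOR 101011 = 000100
  pos 4: 100100 XOR 101011 = 001111
  pos 6: 111100 XOR 101011 = 010111
  pos 7: 101110 XOR 101011 = 000101
Remainder (last 5 bits) = 00101. This is the CRC / FCS.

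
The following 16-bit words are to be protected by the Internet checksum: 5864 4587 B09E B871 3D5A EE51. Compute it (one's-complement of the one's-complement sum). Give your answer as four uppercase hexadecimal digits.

One's-complement addition (fold any carry out of bit 15 back into bit 0):
  0x5864 + 0x4587 = 0x09DEB
  0x9DEB + 0xB09E = 0x14E89 → wrap carry → 0x4E8A
  0x4E8A + 0xB871 = 0x106FB → wrap carry → 0x06FC
  0x06FC + 0x3D5A = 0x04456
  0x4456 + 0xEE51 = 0x132A7 → wrap carry → 0x32A8
One's-complement sum = 0x32A8.
Checksum = ~0x32A8 & 0xFFFF = 0xCD57.

CD57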